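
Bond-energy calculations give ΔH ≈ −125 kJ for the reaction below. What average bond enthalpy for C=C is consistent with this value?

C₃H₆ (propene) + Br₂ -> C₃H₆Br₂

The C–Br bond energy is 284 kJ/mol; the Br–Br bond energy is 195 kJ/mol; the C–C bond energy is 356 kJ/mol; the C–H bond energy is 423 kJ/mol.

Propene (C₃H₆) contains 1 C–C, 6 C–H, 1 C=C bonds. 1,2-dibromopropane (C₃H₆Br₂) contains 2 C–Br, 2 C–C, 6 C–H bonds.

Let D be the C=C bond energy.
Σ(broken) = 1×195 + 1×356 + 6×423 + 1×D = 3089 + D
Σ(formed) = 2×284 + 2×356 + 6×423 = 3818
ΔH = Σ(broken) − Σ(formed) = (3089 + D) − (3818) = −729 + D
Setting this equal to −125 kJ gives D = 604 kJ/mol.

D(C=C) ≈ 604 kJ/mol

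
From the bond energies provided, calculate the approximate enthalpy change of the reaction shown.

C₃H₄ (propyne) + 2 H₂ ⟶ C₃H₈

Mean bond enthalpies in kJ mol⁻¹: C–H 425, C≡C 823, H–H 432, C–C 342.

Bonds broken (reactants):
  C≡C: 1 × 823 = 823
  C–C: 1 × 342 = 342
  C–H: 4 × 425 = 1700
  H–H: 2 × 432 = 864
  Σ(broken) = 3729 kJ
Bonds formed (products):
  C–C: 2 × 342 = 684
  C–H: 8 × 425 = 3400
  Σ(formed) = 4084 kJ
ΔH = Σ(broken) − Σ(formed) = 3729 − 4084 = −355 kJ

ΔH ≈ −355 kJ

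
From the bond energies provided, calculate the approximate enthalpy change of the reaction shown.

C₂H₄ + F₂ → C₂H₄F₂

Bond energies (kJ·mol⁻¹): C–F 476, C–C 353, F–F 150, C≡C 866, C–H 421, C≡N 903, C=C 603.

Bonds broken (reactants):
  C–H: 4 × 421 = 1684
  C=C: 1 × 603 = 603
  F–F: 1 × 150 = 150
  Σ(broken) = 2437 kJ
Bonds formed (products):
  C–C: 1 × 353 = 353
  C–F: 2 × 476 = 952
  C–H: 4 × 421 = 1684
  Σ(formed) = 2989 kJ
ΔH = Σ(broken) − Σ(formed) = 2437 − 2989 = −552 kJ

ΔH ≈ −552 kJ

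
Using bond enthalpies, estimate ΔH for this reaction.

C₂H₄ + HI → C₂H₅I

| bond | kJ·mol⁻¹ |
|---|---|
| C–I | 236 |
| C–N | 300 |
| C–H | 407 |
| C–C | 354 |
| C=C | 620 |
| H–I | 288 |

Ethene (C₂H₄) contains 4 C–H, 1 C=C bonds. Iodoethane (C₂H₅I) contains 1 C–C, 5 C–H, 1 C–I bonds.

Bonds broken (reactants):
  C–H: 4 × 407 = 1628
  C=C: 1 × 620 = 620
  H–I: 1 × 288 = 288
  Σ(broken) = 2536 kJ
Bonds formed (products):
  C–C: 1 × 354 = 354
  C–H: 5 × 407 = 2035
  C–I: 1 × 236 = 236
  Σ(formed) = 2625 kJ
ΔH = Σ(broken) − Σ(formed) = 2536 − 2625 = −89 kJ

ΔH ≈ −89 kJ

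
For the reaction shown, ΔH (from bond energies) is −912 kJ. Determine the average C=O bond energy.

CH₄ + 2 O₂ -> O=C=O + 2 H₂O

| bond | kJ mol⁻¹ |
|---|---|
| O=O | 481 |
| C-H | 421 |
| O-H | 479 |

Let D be the C=O bond energy.
Σ(broken) = 4×421 + 2×481 = 2646
Σ(formed) = 2×D + 4×479 = 1916 + 2D
ΔH = Σ(broken) − Σ(formed) = (2646) − (1916 + 2D) = +730 − 2D
Setting this equal to −912 kJ gives 2D = 1642, so D = 821 kJ/mol.

D(C=O) ≈ 821 kJ/mol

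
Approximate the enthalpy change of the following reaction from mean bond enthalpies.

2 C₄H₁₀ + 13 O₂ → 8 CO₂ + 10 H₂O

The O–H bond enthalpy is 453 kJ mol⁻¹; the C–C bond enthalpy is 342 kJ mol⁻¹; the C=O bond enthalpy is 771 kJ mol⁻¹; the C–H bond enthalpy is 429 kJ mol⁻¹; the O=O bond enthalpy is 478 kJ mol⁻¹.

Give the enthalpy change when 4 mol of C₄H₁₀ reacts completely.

Bonds broken (reactants):
  C–C: 6 × 342 = 2052
  C–H: 20 × 429 = 8580
  O=O: 13 × 478 = 6214
  Σ(broken) = 16846 kJ
Bonds formed (products):
  C=O: 16 × 771 = 12336
  O–H: 20 × 453 = 9060
  Σ(formed) = 21396 kJ
ΔH = Σ(broken) − Σ(formed) = 16846 − 21396 = −4550 kJ
For 2× the reaction as written: 2 × (−4550) = −9100 kJ

ΔH = −9100 kJ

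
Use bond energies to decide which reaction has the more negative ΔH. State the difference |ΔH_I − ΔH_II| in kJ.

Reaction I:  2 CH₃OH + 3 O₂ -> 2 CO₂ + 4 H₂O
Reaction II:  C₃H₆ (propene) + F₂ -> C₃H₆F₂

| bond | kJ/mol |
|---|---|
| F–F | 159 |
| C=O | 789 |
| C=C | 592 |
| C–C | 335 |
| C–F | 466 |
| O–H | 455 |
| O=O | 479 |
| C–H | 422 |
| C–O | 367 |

Reaction I, by 667 kJ

Reaction I:
  Bonds broken (reactants):
    C–H: 6 × 422 = 2532
    C–O: 2 × 367 = 734
    O–H: 2 × 455 = 910
    O=O: 3 × 479 = 1437
    Σ(broken) = 5613 kJ
  Bonds formed (products):
    C=O: 4 × 789 = 3156
    O–H: 8 × 455 = 3640
    Σ(formed) = 6796 kJ
  ΔH_I = 5613 − 6796 = −1183 kJ
Reaction II:
  Bonds broken (reactants):
    C–C: 1 × 335 = 335
    C–H: 6 × 422 = 2532
    C=C: 1 × 592 = 592
    F–F: 1 × 159 = 159
    Σ(broken) = 3618 kJ
  Bonds formed (products):
    C–C: 2 × 335 = 670
    C–F: 2 × 466 = 932
    C–H: 6 × 422 = 2532
    Σ(formed) = 4134 kJ
  ΔH_II = 3618 − 4134 = −516 kJ
ΔH_I − ΔH_II = −667 kJ, so reaction I has the more negative ΔH; |ΔH_I − ΔH_II| = 667 kJ.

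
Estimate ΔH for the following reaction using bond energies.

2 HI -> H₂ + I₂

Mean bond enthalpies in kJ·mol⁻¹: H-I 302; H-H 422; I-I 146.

Bonds broken (reactants):
  H-I: 2 × 302 = 604
  Σ(broken) = 604 kJ
Bonds formed (products):
  H-H: 1 × 422 = 422
  I-I: 1 × 146 = 146
  Σ(formed) = 568 kJ
ΔH = Σ(broken) − Σ(formed) = 604 − 568 = +36 kJ

ΔH ≈ +36 kJ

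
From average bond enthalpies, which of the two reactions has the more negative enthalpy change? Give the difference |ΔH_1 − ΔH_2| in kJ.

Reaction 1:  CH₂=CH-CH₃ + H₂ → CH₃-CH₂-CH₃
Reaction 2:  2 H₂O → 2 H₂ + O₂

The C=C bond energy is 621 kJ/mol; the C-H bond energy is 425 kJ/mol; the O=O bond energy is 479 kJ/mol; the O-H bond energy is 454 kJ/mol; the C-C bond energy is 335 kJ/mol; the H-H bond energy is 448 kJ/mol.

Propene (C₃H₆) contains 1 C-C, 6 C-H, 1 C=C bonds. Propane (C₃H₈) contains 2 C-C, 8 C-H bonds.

Reaction 1, by 557 kJ

Reaction 1:
  Bonds broken (reactants):
    C-C: 1 × 335 = 335
    C-H: 6 × 425 = 2550
    C=C: 1 × 621 = 621
    H-H: 1 × 448 = 448
    Σ(broken) = 3954 kJ
  Bonds formed (products):
    C-C: 2 × 335 = 670
    C-H: 8 × 425 = 3400
    Σ(formed) = 4070 kJ
  ΔH_1 = 3954 − 4070 = −116 kJ
Reaction 2:
  Bonds broken (reactants):
    O-H: 4 × 454 = 1816
    Σ(broken) = 1816 kJ
  Bonds formed (products):
    H-H: 2 × 448 = 896
    O=O: 1 × 479 = 479
    Σ(formed) = 1375 kJ
  ΔH_2 = 1816 − 1375 = +441 kJ
ΔH_1 − ΔH_2 = −557 kJ, so reaction 1 has the more negative ΔH; |ΔH_1 − ΔH_2| = 557 kJ.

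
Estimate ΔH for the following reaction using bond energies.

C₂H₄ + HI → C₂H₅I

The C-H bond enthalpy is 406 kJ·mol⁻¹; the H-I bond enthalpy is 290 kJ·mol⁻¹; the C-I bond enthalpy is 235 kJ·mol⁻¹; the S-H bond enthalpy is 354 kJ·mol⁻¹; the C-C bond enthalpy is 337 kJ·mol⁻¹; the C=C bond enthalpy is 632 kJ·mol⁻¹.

Bonds broken (reactants):
  C-H: 4 × 406 = 1624
  C=C: 1 × 632 = 632
  H-I: 1 × 290 = 290
  Σ(broken) = 2546 kJ
Bonds formed (products):
  C-C: 1 × 337 = 337
  C-H: 5 × 406 = 2030
  C-I: 1 × 235 = 235
  Σ(formed) = 2602 kJ
ΔH = Σ(broken) − Σ(formed) = 2546 − 2602 = −56 kJ

ΔH ≈ −56 kJ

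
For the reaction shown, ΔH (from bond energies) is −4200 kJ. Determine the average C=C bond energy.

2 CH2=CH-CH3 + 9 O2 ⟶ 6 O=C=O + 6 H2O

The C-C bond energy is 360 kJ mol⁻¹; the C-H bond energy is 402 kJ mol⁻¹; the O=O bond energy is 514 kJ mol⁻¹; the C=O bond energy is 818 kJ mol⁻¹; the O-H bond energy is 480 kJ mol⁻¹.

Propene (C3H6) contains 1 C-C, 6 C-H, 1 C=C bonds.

Let D be the C=C bond energy.
Σ(broken) = 2×360 + 12×402 + 2×D + 9×514 = 10170 + 2D
Σ(formed) = 12×818 + 12×480 = 15576
ΔH = Σ(broken) − Σ(formed) = (10170 + 2D) − (15576) = −5406 + 2D
Setting this equal to −4200 kJ gives 2D = 1206, so D = 603 kJ/mol.

D(C=C) ≈ 603 kJ/mol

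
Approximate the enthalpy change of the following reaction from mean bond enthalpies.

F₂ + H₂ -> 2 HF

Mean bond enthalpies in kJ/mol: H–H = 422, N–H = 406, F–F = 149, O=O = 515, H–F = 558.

ΔH ≈ −545 kJ

Bonds broken (reactants):
  F–F: 1 × 149 = 149
  H–H: 1 × 422 = 422
  Σ(broken) = 571 kJ
Bonds formed (products):
  H–F: 2 × 558 = 1116
  Σ(formed) = 1116 kJ
ΔH = Σ(broken) − Σ(formed) = 571 − 1116 = −545 kJ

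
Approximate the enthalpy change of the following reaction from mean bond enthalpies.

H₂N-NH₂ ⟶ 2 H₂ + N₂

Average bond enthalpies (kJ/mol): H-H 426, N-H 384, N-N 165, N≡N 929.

ΔH ≈ −80 kJ

Bonds broken (reactants):
  N-H: 4 × 384 = 1536
  N-N: 1 × 165 = 165
  Σ(broken) = 1701 kJ
Bonds formed (products):
  H-H: 2 × 426 = 852
  N≡N: 1 × 929 = 929
  Σ(formed) = 1781 kJ
ΔH = Σ(broken) − Σ(formed) = 1701 − 1781 = −80 kJ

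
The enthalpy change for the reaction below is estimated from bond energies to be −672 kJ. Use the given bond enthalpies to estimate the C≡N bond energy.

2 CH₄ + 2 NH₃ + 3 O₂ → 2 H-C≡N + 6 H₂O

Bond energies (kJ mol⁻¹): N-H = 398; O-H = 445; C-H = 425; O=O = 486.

D(C≡N) ≈ 864 kJ/mol

Let D be the C≡N bond energy.
Σ(broken) = 8×425 + 6×398 + 3×486 = 7246
Σ(formed) = 2×D + 2×425 + 12×445 = 6190 + 2D
ΔH = Σ(broken) − Σ(formed) = (7246) − (6190 + 2D) = +1056 − 2D
Setting this equal to −672 kJ gives 2D = 1728, so D = 864 kJ/mol.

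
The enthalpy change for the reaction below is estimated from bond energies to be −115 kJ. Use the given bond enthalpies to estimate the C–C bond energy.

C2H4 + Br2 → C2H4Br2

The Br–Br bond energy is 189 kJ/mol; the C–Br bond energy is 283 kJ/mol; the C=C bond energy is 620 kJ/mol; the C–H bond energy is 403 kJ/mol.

D(C–C) ≈ 358 kJ/mol

Let D be the C–C bond energy.
Σ(broken) = 1×189 + 4×403 + 1×620 = 2421
Σ(formed) = 2×283 + 1×D + 4×403 = 2178 + D
ΔH = Σ(broken) − Σ(formed) = (2421) − (2178 + D) = +243 − D
Setting this equal to −115 kJ gives D = 358 kJ/mol.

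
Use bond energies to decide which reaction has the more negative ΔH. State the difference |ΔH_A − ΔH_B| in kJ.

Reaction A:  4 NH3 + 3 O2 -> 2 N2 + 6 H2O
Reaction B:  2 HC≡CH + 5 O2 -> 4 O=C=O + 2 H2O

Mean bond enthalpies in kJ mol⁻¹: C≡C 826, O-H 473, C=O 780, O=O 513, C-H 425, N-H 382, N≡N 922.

Reaction A:
  Bonds broken (reactants):
    N-H: 12 × 382 = 4584
    O=O: 3 × 513 = 1539
    Σ(broken) = 6123 kJ
  Bonds formed (products):
    N≡N: 2 × 922 = 1844
    O-H: 12 × 473 = 5676
    Σ(formed) = 7520 kJ
  ΔH_A = 6123 − 7520 = −1397 kJ
Reaction B:
  Bonds broken (reactants):
    C≡C: 2 × 826 = 1652
    C-H: 4 × 425 = 1700
    O=O: 5 × 513 = 2565
    Σ(broken) = 5917 kJ
  Bonds formed (products):
    C=O: 8 × 780 = 6240
    O-H: 4 × 473 = 1892
    Σ(formed) = 8132 kJ
  ΔH_B = 5917 − 8132 = −2215 kJ
ΔH_A − ΔH_B = +818 kJ, so reaction B has the more negative ΔH; |ΔH_A − ΔH_B| = 818 kJ.

Reaction B, by 818 kJ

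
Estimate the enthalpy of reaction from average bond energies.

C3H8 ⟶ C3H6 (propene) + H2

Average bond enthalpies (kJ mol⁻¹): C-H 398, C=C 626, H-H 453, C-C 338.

Bonds broken (reactants):
  C-C: 2 × 338 = 676
  C-H: 8 × 398 = 3184
  Σ(broken) = 3860 kJ
Bonds formed (products):
  C-C: 1 × 338 = 338
  C-H: 6 × 398 = 2388
  C=C: 1 × 626 = 626
  H-H: 1 × 453 = 453
  Σ(formed) = 3805 kJ
ΔH = Σ(broken) − Σ(formed) = 3860 − 3805 = +55 kJ

ΔH ≈ +55 kJ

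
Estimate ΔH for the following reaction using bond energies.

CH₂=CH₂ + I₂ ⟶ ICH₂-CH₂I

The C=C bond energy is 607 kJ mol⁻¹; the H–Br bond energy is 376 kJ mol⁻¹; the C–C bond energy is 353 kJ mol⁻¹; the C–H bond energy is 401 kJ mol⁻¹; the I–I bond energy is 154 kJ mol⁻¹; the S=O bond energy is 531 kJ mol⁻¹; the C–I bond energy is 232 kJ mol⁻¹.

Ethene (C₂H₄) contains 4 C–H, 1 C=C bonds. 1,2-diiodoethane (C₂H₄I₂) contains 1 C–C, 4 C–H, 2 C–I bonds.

Bonds broken (reactants):
  C–H: 4 × 401 = 1604
  C=C: 1 × 607 = 607
  I–I: 1 × 154 = 154
  Σ(broken) = 2365 kJ
Bonds formed (products):
  C–C: 1 × 353 = 353
  C–H: 4 × 401 = 1604
  C–I: 2 × 232 = 464
  Σ(formed) = 2421 kJ
ΔH = Σ(broken) − Σ(formed) = 2365 − 2421 = −56 kJ

ΔH ≈ −56 kJ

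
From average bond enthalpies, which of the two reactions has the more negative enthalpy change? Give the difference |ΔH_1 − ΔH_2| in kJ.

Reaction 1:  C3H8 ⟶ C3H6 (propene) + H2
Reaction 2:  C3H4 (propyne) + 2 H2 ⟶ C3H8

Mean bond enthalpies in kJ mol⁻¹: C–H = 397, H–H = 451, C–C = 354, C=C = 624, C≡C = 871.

Reaction 1:
  Bonds broken (reactants):
    C–C: 2 × 354 = 708
    C–H: 8 × 397 = 3176
    Σ(broken) = 3884 kJ
  Bonds formed (products):
    C–C: 1 × 354 = 354
    C–H: 6 × 397 = 2382
    C=C: 1 × 624 = 624
    H–H: 1 × 451 = 451
    Σ(formed) = 3811 kJ
  ΔH_1 = 3884 − 3811 = +73 kJ
Reaction 2:
  Bonds broken (reactants):
    C≡C: 1 × 871 = 871
    C–C: 1 × 354 = 354
    C–H: 4 × 397 = 1588
    H–H: 2 × 451 = 902
    Σ(broken) = 3715 kJ
  Bonds formed (products):
    C–C: 2 × 354 = 708
    C–H: 8 × 397 = 3176
    Σ(formed) = 3884 kJ
  ΔH_2 = 3715 − 3884 = −169 kJ
ΔH_1 − ΔH_2 = +242 kJ, so reaction 2 has the more negative ΔH; |ΔH_1 − ΔH_2| = 242 kJ.

Reaction 2, by 242 kJ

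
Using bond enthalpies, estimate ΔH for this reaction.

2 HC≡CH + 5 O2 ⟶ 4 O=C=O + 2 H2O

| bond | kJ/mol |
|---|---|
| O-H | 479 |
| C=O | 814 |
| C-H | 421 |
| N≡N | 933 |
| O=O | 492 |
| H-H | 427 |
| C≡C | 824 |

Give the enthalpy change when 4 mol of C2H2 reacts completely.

Bonds broken (reactants):
  C≡C: 2 × 824 = 1648
  C-H: 4 × 421 = 1684
  O=O: 5 × 492 = 2460
  Σ(broken) = 5792 kJ
Bonds formed (products):
  C=O: 8 × 814 = 6512
  O-H: 4 × 479 = 1916
  Σ(formed) = 8428 kJ
ΔH = Σ(broken) − Σ(formed) = 5792 − 8428 = −2636 kJ
For 2× the reaction as written: 2 × (−2636) = −5272 kJ

ΔH = −5272 kJ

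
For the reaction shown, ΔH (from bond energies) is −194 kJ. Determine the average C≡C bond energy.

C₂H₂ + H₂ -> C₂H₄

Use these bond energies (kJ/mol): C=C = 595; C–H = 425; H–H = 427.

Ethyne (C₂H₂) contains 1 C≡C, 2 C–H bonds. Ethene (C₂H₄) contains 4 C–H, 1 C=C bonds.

D(C≡C) ≈ 824 kJ/mol

Let D be the C≡C bond energy.
Σ(broken) = 1×D + 2×425 + 1×427 = 1277 + D
Σ(formed) = 4×425 + 1×595 = 2295
ΔH = Σ(broken) − Σ(formed) = (1277 + D) − (2295) = −1018 + D
Setting this equal to −194 kJ gives D = 824 kJ/mol.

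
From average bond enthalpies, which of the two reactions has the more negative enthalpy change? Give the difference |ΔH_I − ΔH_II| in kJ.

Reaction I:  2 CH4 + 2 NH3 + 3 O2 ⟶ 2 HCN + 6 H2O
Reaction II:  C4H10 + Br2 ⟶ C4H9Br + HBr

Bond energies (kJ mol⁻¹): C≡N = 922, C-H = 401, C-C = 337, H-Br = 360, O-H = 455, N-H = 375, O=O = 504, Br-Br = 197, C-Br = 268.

Reaction I, by 1106 kJ

Reaction I:
  Bonds broken (reactants):
    C-H: 8 × 401 = 3208
    N-H: 6 × 375 = 2250
    O=O: 3 × 504 = 1512
    Σ(broken) = 6970 kJ
  Bonds formed (products):
    C≡N: 2 × 922 = 1844
    C-H: 2 × 401 = 802
    O-H: 12 × 455 = 5460
    Σ(formed) = 8106 kJ
  ΔH_I = 6970 − 8106 = −1136 kJ
Reaction II:
  Bonds broken (reactants):
    Br-Br: 1 × 197 = 197
    C-C: 3 × 337 = 1011
    C-H: 10 × 401 = 4010
    Σ(broken) = 5218 kJ
  Bonds formed (products):
    C-Br: 1 × 268 = 268
    C-C: 3 × 337 = 1011
    C-H: 9 × 401 = 3609
    H-Br: 1 × 360 = 360
    Σ(formed) = 5248 kJ
  ΔH_II = 5218 − 5248 = −30 kJ
ΔH_I − ΔH_II = −1106 kJ, so reaction I has the more negative ΔH; |ΔH_I − ΔH_II| = 1106 kJ.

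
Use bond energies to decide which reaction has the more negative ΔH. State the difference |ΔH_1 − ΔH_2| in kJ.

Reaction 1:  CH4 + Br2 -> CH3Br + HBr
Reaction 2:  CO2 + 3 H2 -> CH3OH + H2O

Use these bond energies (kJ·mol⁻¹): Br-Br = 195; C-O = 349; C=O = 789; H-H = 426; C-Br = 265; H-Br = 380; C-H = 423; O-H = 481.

Reaction 2, by 178 kJ

Reaction 1:
  Bonds broken (reactants):
    Br-Br: 1 × 195 = 195
    C-H: 4 × 423 = 1692
    Σ(broken) = 1887 kJ
  Bonds formed (products):
    C-Br: 1 × 265 = 265
    C-H: 3 × 423 = 1269
    H-Br: 1 × 380 = 380
    Σ(formed) = 1914 kJ
  ΔH_1 = 1887 − 1914 = −27 kJ
Reaction 2:
  Bonds broken (reactants):
    C=O: 2 × 789 = 1578
    H-H: 3 × 426 = 1278
    Σ(broken) = 2856 kJ
  Bonds formed (products):
    C-H: 3 × 423 = 1269
    C-O: 1 × 349 = 349
    O-H: 3 × 481 = 1443
    Σ(formed) = 3061 kJ
  ΔH_2 = 2856 − 3061 = −205 kJ
ΔH_1 − ΔH_2 = +178 kJ, so reaction 2 has the more negative ΔH; |ΔH_1 − ΔH_2| = 178 kJ.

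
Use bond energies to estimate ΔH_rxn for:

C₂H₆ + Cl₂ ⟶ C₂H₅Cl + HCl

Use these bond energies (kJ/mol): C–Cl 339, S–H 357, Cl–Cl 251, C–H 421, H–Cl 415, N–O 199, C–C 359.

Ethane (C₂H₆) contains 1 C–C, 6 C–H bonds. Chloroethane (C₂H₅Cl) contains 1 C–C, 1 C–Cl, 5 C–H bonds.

ΔH ≈ −82 kJ

Bonds broken (reactants):
  C–C: 1 × 359 = 359
  C–H: 6 × 421 = 2526
  Cl–Cl: 1 × 251 = 251
  Σ(broken) = 3136 kJ
Bonds formed (products):
  C–C: 1 × 359 = 359
  C–Cl: 1 × 339 = 339
  C–H: 5 × 421 = 2105
  H–Cl: 1 × 415 = 415
  Σ(formed) = 3218 kJ
ΔH = Σ(broken) − Σ(formed) = 3136 − 3218 = −82 kJ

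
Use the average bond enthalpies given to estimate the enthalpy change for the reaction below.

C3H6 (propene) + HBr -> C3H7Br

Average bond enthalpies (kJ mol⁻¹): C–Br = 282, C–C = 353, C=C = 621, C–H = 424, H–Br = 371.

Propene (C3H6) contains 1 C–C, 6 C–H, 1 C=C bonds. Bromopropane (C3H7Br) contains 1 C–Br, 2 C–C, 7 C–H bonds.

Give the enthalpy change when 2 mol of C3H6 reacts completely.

Bonds broken (reactants):
  C–C: 1 × 353 = 353
  C–H: 6 × 424 = 2544
  C=C: 1 × 621 = 621
  H–Br: 1 × 371 = 371
  Σ(broken) = 3889 kJ
Bonds formed (products):
  C–Br: 1 × 282 = 282
  C–C: 2 × 353 = 706
  C–H: 7 × 424 = 2968
  Σ(formed) = 3956 kJ
ΔH = Σ(broken) − Σ(formed) = 3889 − 3956 = −67 kJ
For 2× the reaction as written: 2 × (−67) = −134 kJ

ΔH = −134 kJ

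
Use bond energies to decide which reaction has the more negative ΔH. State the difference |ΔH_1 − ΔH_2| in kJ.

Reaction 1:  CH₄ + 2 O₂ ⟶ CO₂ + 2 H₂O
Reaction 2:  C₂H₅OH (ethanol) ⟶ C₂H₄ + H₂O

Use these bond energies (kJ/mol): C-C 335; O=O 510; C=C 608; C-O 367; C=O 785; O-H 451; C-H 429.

Reaction 1:
  Bonds broken (reactants):
    C-H: 4 × 429 = 1716
    O=O: 2 × 510 = 1020
    Σ(broken) = 2736 kJ
  Bonds formed (products):
    C=O: 2 × 785 = 1570
    O-H: 4 × 451 = 1804
    Σ(formed) = 3374 kJ
  ΔH_1 = 2736 − 3374 = −638 kJ
Reaction 2:
  Bonds broken (reactants):
    C-C: 1 × 335 = 335
    C-H: 5 × 429 = 2145
    C-O: 1 × 367 = 367
    O-H: 1 × 451 = 451
    Σ(broken) = 3298 kJ
  Bonds formed (products):
    C-H: 4 × 429 = 1716
    C=C: 1 × 608 = 608
    O-H: 2 × 451 = 902
    Σ(formed) = 3226 kJ
  ΔH_2 = 3298 − 3226 = +72 kJ
ΔH_1 − ΔH_2 = −710 kJ, so reaction 1 has the more negative ΔH; |ΔH_1 − ΔH_2| = 710 kJ.

Reaction 1, by 710 kJ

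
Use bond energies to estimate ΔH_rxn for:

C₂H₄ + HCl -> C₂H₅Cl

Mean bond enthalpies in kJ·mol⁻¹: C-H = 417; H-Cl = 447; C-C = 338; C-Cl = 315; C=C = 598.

ΔH ≈ −25 kJ

Bonds broken (reactants):
  C-H: 4 × 417 = 1668
  C=C: 1 × 598 = 598
  H-Cl: 1 × 447 = 447
  Σ(broken) = 2713 kJ
Bonds formed (products):
  C-C: 1 × 338 = 338
  C-Cl: 1 × 315 = 315
  C-H: 5 × 417 = 2085
  Σ(formed) = 2738 kJ
ΔH = Σ(broken) − Σ(formed) = 2713 − 2738 = −25 kJ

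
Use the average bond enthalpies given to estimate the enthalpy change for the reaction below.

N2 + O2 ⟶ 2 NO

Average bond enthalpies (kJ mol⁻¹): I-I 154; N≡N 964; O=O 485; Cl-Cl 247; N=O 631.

Bonds broken (reactants):
  N≡N: 1 × 964 = 964
  O=O: 1 × 485 = 485
  Σ(broken) = 1449 kJ
Bonds formed (products):
  N=O: 2 × 631 = 1262
  Σ(formed) = 1262 kJ
ΔH = Σ(broken) − Σ(formed) = 1449 − 1262 = +187 kJ

ΔH ≈ +187 kJ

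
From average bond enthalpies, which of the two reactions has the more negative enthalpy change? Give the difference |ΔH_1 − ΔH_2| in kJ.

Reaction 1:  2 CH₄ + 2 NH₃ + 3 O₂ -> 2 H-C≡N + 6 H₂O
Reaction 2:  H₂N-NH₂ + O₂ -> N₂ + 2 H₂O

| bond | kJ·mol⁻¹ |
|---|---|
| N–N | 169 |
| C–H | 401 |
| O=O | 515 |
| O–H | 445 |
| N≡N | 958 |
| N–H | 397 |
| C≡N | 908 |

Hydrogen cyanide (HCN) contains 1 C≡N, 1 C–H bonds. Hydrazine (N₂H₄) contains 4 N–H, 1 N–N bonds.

Reaction 1:
  Bonds broken (reactants):
    C–H: 8 × 401 = 3208
    N–H: 6 × 397 = 2382
    O=O: 3 × 515 = 1545
    Σ(broken) = 7135 kJ
  Bonds formed (products):
    C≡N: 2 × 908 = 1816
    C–H: 2 × 401 = 802
    O–H: 12 × 445 = 5340
    Σ(formed) = 7958 kJ
  ΔH_1 = 7135 − 7958 = −823 kJ
Reaction 2:
  Bonds broken (reactants):
    N–H: 4 × 397 = 1588
    N–N: 1 × 169 = 169
    O=O: 1 × 515 = 515
    Σ(broken) = 2272 kJ
  Bonds formed (products):
    N≡N: 1 × 958 = 958
    O–H: 4 × 445 = 1780
    Σ(formed) = 2738 kJ
  ΔH_2 = 2272 − 2738 = −466 kJ
ΔH_1 − ΔH_2 = −357 kJ, so reaction 1 has the more negative ΔH; |ΔH_1 − ΔH_2| = 357 kJ.

Reaction 1, by 357 kJ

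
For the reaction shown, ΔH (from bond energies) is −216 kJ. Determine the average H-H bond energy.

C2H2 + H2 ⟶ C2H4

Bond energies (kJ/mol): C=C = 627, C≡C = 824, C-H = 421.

Let D be the H-H bond energy.
Σ(broken) = 1×824 + 2×421 + 1×D = 1666 + D
Σ(formed) = 4×421 + 1×627 = 2311
ΔH = Σ(broken) − Σ(formed) = (1666 + D) − (2311) = −645 + D
Setting this equal to −216 kJ gives D = 429 kJ/mol.

D(H-H) ≈ 429 kJ/mol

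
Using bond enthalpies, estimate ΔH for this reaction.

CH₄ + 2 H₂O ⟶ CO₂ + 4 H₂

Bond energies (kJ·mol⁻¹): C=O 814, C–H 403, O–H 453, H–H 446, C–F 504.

ΔH ≈ +12 kJ

Bonds broken (reactants):
  C–H: 4 × 403 = 1612
  O–H: 4 × 453 = 1812
  Σ(broken) = 3424 kJ
Bonds formed (products):
  C=O: 2 × 814 = 1628
  H–H: 4 × 446 = 1784
  Σ(formed) = 3412 kJ
ΔH = Σ(broken) − Σ(formed) = 3424 − 3412 = +12 kJ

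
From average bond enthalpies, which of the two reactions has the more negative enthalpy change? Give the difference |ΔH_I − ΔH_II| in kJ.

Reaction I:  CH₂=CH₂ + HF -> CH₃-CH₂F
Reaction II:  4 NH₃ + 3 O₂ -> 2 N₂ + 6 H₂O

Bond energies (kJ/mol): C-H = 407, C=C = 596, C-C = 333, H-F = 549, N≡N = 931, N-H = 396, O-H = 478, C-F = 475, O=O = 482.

Reaction I:
  Bonds broken (reactants):
    C-H: 4 × 407 = 1628
    C=C: 1 × 596 = 596
    H-F: 1 × 549 = 549
    Σ(broken) = 2773 kJ
  Bonds formed (products):
    C-C: 1 × 333 = 333
    C-F: 1 × 475 = 475
    C-H: 5 × 407 = 2035
    Σ(formed) = 2843 kJ
  ΔH_I = 2773 − 2843 = −70 kJ
Reaction II:
  Bonds broken (reactants):
    N-H: 12 × 396 = 4752
    O=O: 3 × 482 = 1446
    Σ(broken) = 6198 kJ
  Bonds formed (products):
    N≡N: 2 × 931 = 1862
    O-H: 12 × 478 = 5736
    Σ(formed) = 7598 kJ
  ΔH_II = 6198 − 7598 = −1400 kJ
ΔH_I − ΔH_II = +1330 kJ, so reaction II has the more negative ΔH; |ΔH_I − ΔH_II| = 1330 kJ.

Reaction II, by 1330 kJ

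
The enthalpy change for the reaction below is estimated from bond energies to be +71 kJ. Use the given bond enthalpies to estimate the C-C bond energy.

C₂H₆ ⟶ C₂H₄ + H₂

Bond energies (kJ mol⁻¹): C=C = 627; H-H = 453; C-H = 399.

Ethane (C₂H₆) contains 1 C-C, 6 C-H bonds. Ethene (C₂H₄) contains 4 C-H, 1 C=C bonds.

Let D be the C-C bond energy.
Σ(broken) = 1×D + 6×399 = 2394 + D
Σ(formed) = 4×399 + 1×627 + 1×453 = 2676
ΔH = Σ(broken) − Σ(formed) = (2394 + D) − (2676) = −282 + D
Setting this equal to +71 kJ gives D = 353 kJ/mol.

D(C-C) ≈ 353 kJ/mol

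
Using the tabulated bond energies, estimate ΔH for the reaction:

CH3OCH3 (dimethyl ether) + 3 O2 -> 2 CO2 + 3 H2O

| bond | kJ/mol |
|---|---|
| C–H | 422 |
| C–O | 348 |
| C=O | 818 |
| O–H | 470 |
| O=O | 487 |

ΔH ≈ −1403 kJ

Bonds broken (reactants):
  C–H: 6 × 422 = 2532
  C–O: 2 × 348 = 696
  O=O: 3 × 487 = 1461
  Σ(broken) = 4689 kJ
Bonds formed (products):
  C=O: 4 × 818 = 3272
  O–H: 6 × 470 = 2820
  Σ(formed) = 6092 kJ
ΔH = Σ(broken) − Σ(formed) = 4689 − 6092 = −1403 kJ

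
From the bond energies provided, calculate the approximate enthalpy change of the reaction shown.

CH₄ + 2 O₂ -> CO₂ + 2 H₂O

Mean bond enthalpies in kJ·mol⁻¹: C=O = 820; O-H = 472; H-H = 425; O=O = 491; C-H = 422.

ΔH ≈ −858 kJ

Bonds broken (reactants):
  C-H: 4 × 422 = 1688
  O=O: 2 × 491 = 982
  Σ(broken) = 2670 kJ
Bonds formed (products):
  C=O: 2 × 820 = 1640
  O-H: 4 × 472 = 1888
  Σ(formed) = 3528 kJ
ΔH = Σ(broken) − Σ(formed) = 2670 − 3528 = −858 kJ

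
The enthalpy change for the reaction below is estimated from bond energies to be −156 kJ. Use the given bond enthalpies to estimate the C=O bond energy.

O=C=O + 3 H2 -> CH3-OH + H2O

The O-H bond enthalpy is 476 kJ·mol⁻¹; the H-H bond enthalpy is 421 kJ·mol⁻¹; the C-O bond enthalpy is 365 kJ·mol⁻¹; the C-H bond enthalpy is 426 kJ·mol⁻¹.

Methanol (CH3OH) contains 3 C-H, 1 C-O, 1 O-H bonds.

D(C=O) ≈ 826 kJ/mol

Let D be the C=O bond energy.
Σ(broken) = 2×D + 3×421 = 1263 + 2D
Σ(formed) = 3×426 + 1×365 + 3×476 = 3071
ΔH = Σ(broken) − Σ(formed) = (1263 + 2D) − (3071) = −1808 + 2D
Setting this equal to −156 kJ gives 2D = 1652, so D = 826 kJ/mol.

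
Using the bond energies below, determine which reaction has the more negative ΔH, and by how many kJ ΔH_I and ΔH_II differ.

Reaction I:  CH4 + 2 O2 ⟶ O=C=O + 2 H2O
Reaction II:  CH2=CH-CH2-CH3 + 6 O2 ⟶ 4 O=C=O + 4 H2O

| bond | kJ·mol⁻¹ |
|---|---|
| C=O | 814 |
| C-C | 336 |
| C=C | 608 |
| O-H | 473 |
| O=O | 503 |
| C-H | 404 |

Reaction II, by 1868 kJ

Reaction I:
  Bonds broken (reactants):
    C-H: 4 × 404 = 1616
    O=O: 2 × 503 = 1006
    Σ(broken) = 2622 kJ
  Bonds formed (products):
    C=O: 2 × 814 = 1628
    O-H: 4 × 473 = 1892
    Σ(formed) = 3520 kJ
  ΔH_I = 2622 − 3520 = −898 kJ
Reaction II:
  Bonds broken (reactants):
    C-C: 2 × 336 = 672
    C-H: 8 × 404 = 3232
    C=C: 1 × 608 = 608
    O=O: 6 × 503 = 3018
    Σ(broken) = 7530 kJ
  Bonds formed (products):
    C=O: 8 × 814 = 6512
    O-H: 8 × 473 = 3784
    Σ(formed) = 10296 kJ
  ΔH_II = 7530 − 10296 = −2766 kJ
ΔH_I − ΔH_II = +1868 kJ, so reaction II has the more negative ΔH; |ΔH_I − ΔH_II| = 1868 kJ.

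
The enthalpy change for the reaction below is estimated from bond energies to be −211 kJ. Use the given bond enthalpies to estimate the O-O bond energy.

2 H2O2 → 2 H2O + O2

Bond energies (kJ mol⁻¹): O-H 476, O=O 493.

Let D be the O-O bond energy.
Σ(broken) = 4×476 + 2×D = 1904 + 2D
Σ(formed) = 4×476 + 1×493 = 2397
ΔH = Σ(broken) − Σ(formed) = (1904 + 2D) − (2397) = −493 + 2D
Setting this equal to −211 kJ gives 2D = 282, so D = 141 kJ/mol.

D(O-O) ≈ 141 kJ/mol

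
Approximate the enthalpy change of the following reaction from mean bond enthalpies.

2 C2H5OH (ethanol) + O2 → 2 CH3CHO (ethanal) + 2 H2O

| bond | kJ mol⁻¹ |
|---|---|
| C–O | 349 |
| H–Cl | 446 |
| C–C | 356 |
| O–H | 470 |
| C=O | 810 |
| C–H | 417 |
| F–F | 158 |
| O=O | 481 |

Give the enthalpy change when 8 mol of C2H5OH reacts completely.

Bonds broken (reactants):
  C–C: 2 × 356 = 712
  C–H: 10 × 417 = 4170
  C–O: 2 × 349 = 698
  O–H: 2 × 470 = 940
  O=O: 1 × 481 = 481
  Σ(broken) = 7001 kJ
Bonds formed (products):
  C–C: 2 × 356 = 712
  C–H: 8 × 417 = 3336
  C=O: 2 × 810 = 1620
  O–H: 4 × 470 = 1880
  Σ(formed) = 7548 kJ
ΔH = Σ(broken) − Σ(formed) = 7001 − 7548 = −547 kJ
For 4× the reaction as written: 4 × (−547) = −2188 kJ

ΔH = −2188 kJ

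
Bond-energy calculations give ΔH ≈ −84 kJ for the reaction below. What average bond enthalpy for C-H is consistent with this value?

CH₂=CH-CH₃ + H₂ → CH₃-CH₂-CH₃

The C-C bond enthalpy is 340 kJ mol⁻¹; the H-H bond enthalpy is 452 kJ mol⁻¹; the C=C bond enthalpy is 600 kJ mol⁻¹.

Let D be the C-H bond energy.
Σ(broken) = 1×340 + 6×D + 1×600 + 1×452 = 1392 + 6D
Σ(formed) = 2×340 + 8×D = 680 + 8D
ΔH = Σ(broken) − Σ(formed) = (1392 + 6D) − (680 + 8D) = +712 − 2D
Setting this equal to −84 kJ gives 2D = 796, so D = 398 kJ/mol.

D(C-H) ≈ 398 kJ/mol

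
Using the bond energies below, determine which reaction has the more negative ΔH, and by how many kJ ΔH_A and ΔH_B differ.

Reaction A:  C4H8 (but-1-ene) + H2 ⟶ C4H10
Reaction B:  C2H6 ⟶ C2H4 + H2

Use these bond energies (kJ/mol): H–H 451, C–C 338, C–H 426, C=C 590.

Reaction A:
  Bonds broken (reactants):
    C–C: 2 × 338 = 676
    C–H: 8 × 426 = 3408
    C=C: 1 × 590 = 590
    H–H: 1 × 451 = 451
    Σ(broken) = 5125 kJ
  Bonds formed (products):
    C–C: 3 × 338 = 1014
    C–H: 10 × 426 = 4260
    Σ(formed) = 5274 kJ
  ΔH_A = 5125 − 5274 = −149 kJ
Reaction B:
  Bonds broken (reactants):
    C–C: 1 × 338 = 338
    C–H: 6 × 426 = 2556
    Σ(broken) = 2894 kJ
  Bonds formed (products):
    C–H: 4 × 426 = 1704
    C=C: 1 × 590 = 590
    H–H: 1 × 451 = 451
    Σ(formed) = 2745 kJ
  ΔH_B = 2894 − 2745 = +149 kJ
ΔH_A − ΔH_B = −298 kJ, so reaction A has the more negative ΔH; |ΔH_A − ΔH_B| = 298 kJ.

Reaction A, by 298 kJ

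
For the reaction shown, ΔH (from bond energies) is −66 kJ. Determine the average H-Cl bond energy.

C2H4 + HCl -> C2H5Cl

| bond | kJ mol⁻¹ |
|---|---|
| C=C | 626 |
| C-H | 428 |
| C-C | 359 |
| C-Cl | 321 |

D(H-Cl) ≈ 416 kJ/mol

Let D be the H-Cl bond energy.
Σ(broken) = 4×428 + 1×626 + 1×D = 2338 + D
Σ(formed) = 1×359 + 1×321 + 5×428 = 2820
ΔH = Σ(broken) − Σ(formed) = (2338 + D) − (2820) = −482 + D
Setting this equal to −66 kJ gives D = 416 kJ/mol.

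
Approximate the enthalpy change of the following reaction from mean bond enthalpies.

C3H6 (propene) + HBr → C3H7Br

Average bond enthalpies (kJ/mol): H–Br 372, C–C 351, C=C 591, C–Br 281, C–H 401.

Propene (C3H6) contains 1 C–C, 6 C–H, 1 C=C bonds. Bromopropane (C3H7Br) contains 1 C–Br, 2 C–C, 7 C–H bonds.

ΔH ≈ −70 kJ

Bonds broken (reactants):
  C–C: 1 × 351 = 351
  C–H: 6 × 401 = 2406
  C=C: 1 × 591 = 591
  H–Br: 1 × 372 = 372
  Σ(broken) = 3720 kJ
Bonds formed (products):
  C–Br: 1 × 281 = 281
  C–C: 2 × 351 = 702
  C–H: 7 × 401 = 2807
  Σ(formed) = 3790 kJ
ΔH = Σ(broken) − Σ(formed) = 3720 − 3790 = −70 kJ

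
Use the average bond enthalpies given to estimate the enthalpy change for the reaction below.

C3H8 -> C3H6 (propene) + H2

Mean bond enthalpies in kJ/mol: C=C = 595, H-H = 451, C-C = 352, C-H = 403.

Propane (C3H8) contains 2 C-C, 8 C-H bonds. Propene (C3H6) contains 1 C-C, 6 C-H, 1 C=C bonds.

Bonds broken (reactants):
  C-C: 2 × 352 = 704
  C-H: 8 × 403 = 3224
  Σ(broken) = 3928 kJ
Bonds formed (products):
  C-C: 1 × 352 = 352
  C-H: 6 × 403 = 2418
  C=C: 1 × 595 = 595
  H-H: 1 × 451 = 451
  Σ(formed) = 3816 kJ
ΔH = Σ(broken) − Σ(formed) = 3928 − 3816 = +112 kJ

ΔH ≈ +112 kJ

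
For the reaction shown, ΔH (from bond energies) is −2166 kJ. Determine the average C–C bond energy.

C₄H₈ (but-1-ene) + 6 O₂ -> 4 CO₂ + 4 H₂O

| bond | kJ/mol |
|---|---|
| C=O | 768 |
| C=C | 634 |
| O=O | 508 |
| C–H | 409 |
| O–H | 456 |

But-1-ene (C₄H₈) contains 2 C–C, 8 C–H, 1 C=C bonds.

D(C–C) ≈ 336 kJ/mol

Let D be the C–C bond energy.
Σ(broken) = 2×D + 8×409 + 1×634 + 6×508 = 6954 + 2D
Σ(formed) = 8×768 + 8×456 = 9792
ΔH = Σ(broken) − Σ(formed) = (6954 + 2D) − (9792) = −2838 + 2D
Setting this equal to −2166 kJ gives 2D = 672, so D = 336 kJ/mol.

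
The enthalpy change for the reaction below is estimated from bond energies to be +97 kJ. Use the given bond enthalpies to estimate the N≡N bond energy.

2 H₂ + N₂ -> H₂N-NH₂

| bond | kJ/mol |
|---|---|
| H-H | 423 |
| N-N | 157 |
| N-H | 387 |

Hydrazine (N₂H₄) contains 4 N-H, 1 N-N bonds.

D(N≡N) ≈ 956 kJ/mol

Let D be the N≡N bond energy.
Σ(broken) = 2×423 + 1×D = 846 + D
Σ(formed) = 4×387 + 1×157 = 1705
ΔH = Σ(broken) − Σ(formed) = (846 + D) − (1705) = −859 + D
Setting this equal to +97 kJ gives D = 956 kJ/mol.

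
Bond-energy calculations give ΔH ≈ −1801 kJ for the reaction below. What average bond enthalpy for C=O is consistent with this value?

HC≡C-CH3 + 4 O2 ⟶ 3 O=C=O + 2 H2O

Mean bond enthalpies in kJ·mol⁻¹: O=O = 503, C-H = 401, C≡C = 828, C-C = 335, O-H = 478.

D(C=O) ≈ 778 kJ/mol

Let D be the C=O bond energy.
Σ(broken) = 1×828 + 1×335 + 4×401 + 4×503 = 4779
Σ(formed) = 6×D + 4×478 = 1912 + 6D
ΔH = Σ(broken) − Σ(formed) = (4779) − (1912 + 6D) = +2867 − 6D
Setting this equal to −1801 kJ gives 6D = 4668, so D = 778 kJ/mol.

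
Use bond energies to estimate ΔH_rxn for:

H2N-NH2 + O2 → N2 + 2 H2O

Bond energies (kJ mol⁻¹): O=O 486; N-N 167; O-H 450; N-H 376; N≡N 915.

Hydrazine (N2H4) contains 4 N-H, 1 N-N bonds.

ΔH ≈ −558 kJ

Bonds broken (reactants):
  N-H: 4 × 376 = 1504
  N-N: 1 × 167 = 167
  O=O: 1 × 486 = 486
  Σ(broken) = 2157 kJ
Bonds formed (products):
  N≡N: 1 × 915 = 915
  O-H: 4 × 450 = 1800
  Σ(formed) = 2715 kJ
ΔH = Σ(broken) − Σ(formed) = 2157 − 2715 = −558 kJ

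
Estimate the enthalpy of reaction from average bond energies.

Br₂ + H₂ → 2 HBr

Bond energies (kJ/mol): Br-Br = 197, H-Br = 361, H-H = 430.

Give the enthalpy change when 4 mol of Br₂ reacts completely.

Bonds broken (reactants):
  Br-Br: 1 × 197 = 197
  H-H: 1 × 430 = 430
  Σ(broken) = 627 kJ
Bonds formed (products):
  H-Br: 2 × 361 = 722
  Σ(formed) = 722 kJ
ΔH = Σ(broken) − Σ(formed) = 627 − 722 = −95 kJ
For 4× the reaction as written: 4 × (−95) = −380 kJ

ΔH = −380 kJ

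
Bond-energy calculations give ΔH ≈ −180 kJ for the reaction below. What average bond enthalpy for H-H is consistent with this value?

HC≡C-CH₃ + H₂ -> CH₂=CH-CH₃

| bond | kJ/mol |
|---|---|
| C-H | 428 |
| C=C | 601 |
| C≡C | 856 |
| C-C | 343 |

D(H-H) ≈ 421 kJ/mol

Let D be the H-H bond energy.
Σ(broken) = 1×856 + 1×343 + 4×428 + 1×D = 2911 + D
Σ(formed) = 1×343 + 6×428 + 1×601 = 3512
ΔH = Σ(broken) − Σ(formed) = (2911 + D) − (3512) = −601 + D
Setting this equal to −180 kJ gives D = 421 kJ/mol.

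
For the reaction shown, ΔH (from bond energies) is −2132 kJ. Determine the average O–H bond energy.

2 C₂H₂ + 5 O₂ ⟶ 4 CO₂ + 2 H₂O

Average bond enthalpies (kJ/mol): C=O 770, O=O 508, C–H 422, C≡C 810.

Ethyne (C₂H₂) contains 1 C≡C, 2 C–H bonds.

D(O–H) ≈ 455 kJ/mol

Let D be the O–H bond energy.
Σ(broken) = 2×810 + 4×422 + 5×508 = 5848
Σ(formed) = 8×770 + 4×D = 6160 + 4D
ΔH = Σ(broken) − Σ(formed) = (5848) − (6160 + 4D) = −312 − 4D
Setting this equal to −2132 kJ gives 4D = 1820, so D = 455 kJ/mol.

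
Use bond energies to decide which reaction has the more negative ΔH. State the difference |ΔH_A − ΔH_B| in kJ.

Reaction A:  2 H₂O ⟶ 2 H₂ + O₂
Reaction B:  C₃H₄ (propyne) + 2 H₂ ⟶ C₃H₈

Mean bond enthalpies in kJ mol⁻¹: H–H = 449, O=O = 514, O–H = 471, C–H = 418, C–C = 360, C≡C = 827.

Reaction A:
  Bonds broken (reactants):
    O–H: 4 × 471 = 1884
    Σ(broken) = 1884 kJ
  Bonds formed (products):
    H–H: 2 × 449 = 898
    O=O: 1 × 514 = 514
    Σ(formed) = 1412 kJ
  ΔH_A = 1884 − 1412 = +472 kJ
Reaction B:
  Bonds broken (reactants):
    C≡C: 1 × 827 = 827
    C–C: 1 × 360 = 360
    C–H: 4 × 418 = 1672
    H–H: 2 × 449 = 898
    Σ(broken) = 3757 kJ
  Bonds formed (products):
    C–C: 2 × 360 = 720
    C–H: 8 × 418 = 3344
    Σ(formed) = 4064 kJ
  ΔH_B = 3757 − 4064 = −307 kJ
ΔH_A − ΔH_B = +779 kJ, so reaction B has the more negative ΔH; |ΔH_A − ΔH_B| = 779 kJ.

Reaction B, by 779 kJ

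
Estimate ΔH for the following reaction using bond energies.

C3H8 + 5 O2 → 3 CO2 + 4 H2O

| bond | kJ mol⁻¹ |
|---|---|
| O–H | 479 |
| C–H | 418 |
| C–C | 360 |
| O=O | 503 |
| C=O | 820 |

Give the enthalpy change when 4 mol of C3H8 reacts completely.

Bonds broken (reactants):
  C–C: 2 × 360 = 720
  C–H: 8 × 418 = 3344
  O=O: 5 × 503 = 2515
  Σ(broken) = 6579 kJ
Bonds formed (products):
  C=O: 6 × 820 = 4920
  O–H: 8 × 479 = 3832
  Σ(formed) = 8752 kJ
ΔH = Σ(broken) − Σ(formed) = 6579 − 8752 = −2173 kJ
For 4× the reaction as written: 4 × (−2173) = −8692 kJ

ΔH = −8692 kJ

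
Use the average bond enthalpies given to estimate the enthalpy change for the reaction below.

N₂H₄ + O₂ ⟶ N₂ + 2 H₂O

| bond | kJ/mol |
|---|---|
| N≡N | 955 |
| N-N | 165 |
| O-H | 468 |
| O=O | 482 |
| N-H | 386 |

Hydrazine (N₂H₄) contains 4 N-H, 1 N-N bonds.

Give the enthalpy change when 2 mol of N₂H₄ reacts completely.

Bonds broken (reactants):
  N-H: 4 × 386 = 1544
  N-N: 1 × 165 = 165
  O=O: 1 × 482 = 482
  Σ(broken) = 2191 kJ
Bonds formed (products):
  N≡N: 1 × 955 = 955
  O-H: 4 × 468 = 1872
  Σ(formed) = 2827 kJ
ΔH = Σ(broken) − Σ(formed) = 2191 − 2827 = −636 kJ
For 2× the reaction as written: 2 × (−636) = −1272 kJ

ΔH = −1272 kJ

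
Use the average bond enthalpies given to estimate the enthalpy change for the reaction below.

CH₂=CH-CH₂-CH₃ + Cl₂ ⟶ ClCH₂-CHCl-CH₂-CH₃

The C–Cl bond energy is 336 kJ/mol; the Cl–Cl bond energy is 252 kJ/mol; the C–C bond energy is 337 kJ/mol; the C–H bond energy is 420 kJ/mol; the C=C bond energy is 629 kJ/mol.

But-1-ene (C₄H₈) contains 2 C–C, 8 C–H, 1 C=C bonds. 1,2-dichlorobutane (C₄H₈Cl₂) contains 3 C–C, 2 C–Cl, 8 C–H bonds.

ΔH ≈ −128 kJ

Bonds broken (reactants):
  C–C: 2 × 337 = 674
  C–H: 8 × 420 = 3360
  C=C: 1 × 629 = 629
  Cl–Cl: 1 × 252 = 252
  Σ(broken) = 4915 kJ
Bonds formed (products):
  C–C: 3 × 337 = 1011
  C–Cl: 2 × 336 = 672
  C–H: 8 × 420 = 3360
  Σ(formed) = 5043 kJ
ΔH = Σ(broken) − Σ(formed) = 4915 − 5043 = −128 kJ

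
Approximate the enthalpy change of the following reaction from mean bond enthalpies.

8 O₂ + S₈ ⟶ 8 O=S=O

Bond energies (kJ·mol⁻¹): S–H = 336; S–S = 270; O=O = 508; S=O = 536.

Bonds broken (reactants):
  O=O: 8 × 508 = 4064
  S–S: 8 × 270 = 2160
  Σ(broken) = 6224 kJ
Bonds formed (products):
  S=O: 16 × 536 = 8576
  Σ(formed) = 8576 kJ
ΔH = Σ(broken) − Σ(formed) = 6224 − 8576 = −2352 kJ

ΔH ≈ −2352 kJ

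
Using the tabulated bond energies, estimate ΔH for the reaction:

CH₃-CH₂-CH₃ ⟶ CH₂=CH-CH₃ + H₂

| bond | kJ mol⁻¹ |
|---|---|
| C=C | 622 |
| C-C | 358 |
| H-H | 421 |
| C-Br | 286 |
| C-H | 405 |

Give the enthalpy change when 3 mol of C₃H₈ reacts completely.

ΔH = +375 kJ

Bonds broken (reactants):
  C-C: 2 × 358 = 716
  C-H: 8 × 405 = 3240
  Σ(broken) = 3956 kJ
Bonds formed (products):
  C-C: 1 × 358 = 358
  C-H: 6 × 405 = 2430
  C=C: 1 × 622 = 622
  H-H: 1 × 421 = 421
  Σ(formed) = 3831 kJ
ΔH = Σ(broken) − Σ(formed) = 3956 − 3831 = +125 kJ
For 3× the reaction as written: 3 × (+125) = +375 kJ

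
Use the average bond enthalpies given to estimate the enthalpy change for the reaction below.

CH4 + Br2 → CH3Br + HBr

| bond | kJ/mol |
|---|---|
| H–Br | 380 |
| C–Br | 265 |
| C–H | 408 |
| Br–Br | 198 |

ΔH ≈ −39 kJ

Bonds broken (reactants):
  Br–Br: 1 × 198 = 198
  C–H: 4 × 408 = 1632
  Σ(broken) = 1830 kJ
Bonds formed (products):
  C–Br: 1 × 265 = 265
  C–H: 3 × 408 = 1224
  H–Br: 1 × 380 = 380
  Σ(formed) = 1869 kJ
ΔH = Σ(broken) − Σ(formed) = 1830 − 1869 = −39 kJ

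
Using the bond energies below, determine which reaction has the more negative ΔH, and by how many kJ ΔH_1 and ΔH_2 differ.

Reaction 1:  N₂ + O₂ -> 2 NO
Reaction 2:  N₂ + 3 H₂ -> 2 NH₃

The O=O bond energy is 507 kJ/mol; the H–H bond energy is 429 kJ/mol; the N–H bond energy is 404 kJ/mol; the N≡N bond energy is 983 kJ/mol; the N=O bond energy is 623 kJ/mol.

Reaction 2, by 398 kJ

Reaction 1:
  Bonds broken (reactants):
    N≡N: 1 × 983 = 983
    O=O: 1 × 507 = 507
    Σ(broken) = 1490 kJ
  Bonds formed (products):
    N=O: 2 × 623 = 1246
    Σ(formed) = 1246 kJ
  ΔH_1 = 1490 − 1246 = +244 kJ
Reaction 2:
  Bonds broken (reactants):
    H–H: 3 × 429 = 1287
    N≡N: 1 × 983 = 983
    Σ(broken) = 2270 kJ
  Bonds formed (products):
    N–H: 6 × 404 = 2424
    Σ(formed) = 2424 kJ
  ΔH_2 = 2270 − 2424 = −154 kJ
ΔH_1 − ΔH_2 = +398 kJ, so reaction 2 has the more negative ΔH; |ΔH_1 − ΔH_2| = 398 kJ.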